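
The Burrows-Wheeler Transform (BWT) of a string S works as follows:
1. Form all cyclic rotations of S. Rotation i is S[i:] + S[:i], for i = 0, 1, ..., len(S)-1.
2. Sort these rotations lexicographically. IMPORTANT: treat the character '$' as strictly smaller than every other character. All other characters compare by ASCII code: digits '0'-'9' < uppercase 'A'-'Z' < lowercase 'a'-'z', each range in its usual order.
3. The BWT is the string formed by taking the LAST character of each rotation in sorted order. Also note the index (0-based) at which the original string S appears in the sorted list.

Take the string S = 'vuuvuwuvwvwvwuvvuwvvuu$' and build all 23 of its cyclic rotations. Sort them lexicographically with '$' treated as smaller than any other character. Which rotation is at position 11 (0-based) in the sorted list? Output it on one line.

Answer: vuwuvwvwvwuvvuwvvuu$vuu

Derivation:
All 23 rotations (rotation i = S[i:]+S[:i]):
  rot[0] = vuuvuwuvwvwvwuvvuwvvuu$
  rot[1] = uuvuwuvwvwvwuvvuwvvuu$v
  rot[2] = uvuwuvwvwvwuvvuwvvuu$vu
  rot[3] = vuwuvwvwvwuvvuwvvuu$vuu
  rot[4] = uwuvwvwvwuvvuwvvuu$vuuv
  rot[5] = wuvwvwvwuvvuwvvuu$vuuvu
  rot[6] = uvwvwvwuvvuwvvuu$vuuvuw
  rot[7] = vwvwvwuvvuwvvuu$vuuvuwu
  rot[8] = wvwvwuvvuwvvuu$vuuvuwuv
  rot[9] = vwvwuvvuwvvuu$vuuvuwuvw
  rot[10] = wvwuvvuwvvuu$vuuvuwuvwv
  rot[11] = vwuvvuwvvuu$vuuvuwuvwvw
  rot[12] = wuvvuwvvuu$vuuvuwuvwvwv
  rot[13] = uvvuwvvuu$vuuvuwuvwvwvw
  rot[14] = vvuwvvuu$vuuvuwuvwvwvwu
  rot[15] = vuwvvuu$vuuvuwuvwvwvwuv
  rot[16] = uwvvuu$vuuvuwuvwvwvwuvv
  rot[17] = wvvuu$vuuvuwuvwvwvwuvvu
  rot[18] = vvuu$vuuvuwuvwvwvwuvvuw
  rot[19] = vuu$vuuvuwuvwvwvwuvvuwv
  rot[20] = uu$vuuvuwuvwvwvwuvvuwvv
  rot[21] = u$vuuvuwuvwvwvwuvvuwvvu
  rot[22] = $vuuvuwuvwvwvwuvvuwvvuu
Sorted (with $ < everything):
  sorted[0] = $vuuvuwuvwvwvwuvvuwvvuu
  sorted[1] = u$vuuvuwuvwvwvwuvvuwvvu
  sorted[2] = uu$vuuvuwuvwvwvwuvvuwvv
  sorted[3] = uuvuwuvwvwvwuvvuwvvuu$v
  sorted[4] = uvuwuvwvwvwuvvuwvvuu$vu
  sorted[5] = uvvuwvvuu$vuuvuwuvwvwvw
  sorted[6] = uvwvwvwuvvuwvvuu$vuuvuw
  sorted[7] = uwuvwvwvwuvvuwvvuu$vuuv
  sorted[8] = uwvvuu$vuuvuwuvwvwvwuvv
  sorted[9] = vuu$vuuvuwuvwvwvwuvvuwv
  sorted[10] = vuuvuwuvwvwvwuvvuwvvuu$
  sorted[11] = vuwuvwvwvwuvvuwvvuu$vuu
  sorted[12] = vuwvvuu$vuuvuwuvwvwvwuv
  sorted[13] = vvuu$vuuvuwuvwvwvwuvvuw
  sorted[14] = vvuwvvuu$vuuvuwuvwvwvwu
  sorted[15] = vwuvvuwvvuu$vuuvuwuvwvw
  sorted[16] = vwvwuvvuwvvuu$vuuvuwuvw
  sorted[17] = vwvwvwuvvuwvvuu$vuuvuwu
  sorted[18] = wuvvuwvvuu$vuuvuwuvwvwv
  sorted[19] = wuvwvwvwuvvuwvvuu$vuuvu
  sorted[20] = wvvuu$vuuvuwuvwvwvwuvvu
  sorted[21] = wvwuvvuwvvuu$vuuvuwuvwv
  sorted[22] = wvwvwuvvuwvvuu$vuuvuwuv
sorted[11] = vuwuvwvwvwuvvuwvvuu$vuu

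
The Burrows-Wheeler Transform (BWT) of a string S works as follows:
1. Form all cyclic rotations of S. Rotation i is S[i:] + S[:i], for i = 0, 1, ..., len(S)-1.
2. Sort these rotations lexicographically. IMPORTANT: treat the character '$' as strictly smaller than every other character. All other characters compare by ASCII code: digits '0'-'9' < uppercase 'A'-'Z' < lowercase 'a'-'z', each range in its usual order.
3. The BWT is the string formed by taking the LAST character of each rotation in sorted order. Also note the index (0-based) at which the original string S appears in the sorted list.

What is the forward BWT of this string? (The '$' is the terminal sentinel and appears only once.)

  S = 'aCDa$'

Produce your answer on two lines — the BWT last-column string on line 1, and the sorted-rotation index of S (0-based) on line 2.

Answer: aaCD$
4

Derivation:
All 5 rotations (rotation i = S[i:]+S[:i]):
  rot[0] = aCDa$
  rot[1] = CDa$a
  rot[2] = Da$aC
  rot[3] = a$aCD
  rot[4] = $aCDa
Sorted (with $ < everything):
  sorted[0] = $aCDa  (last char: 'a')
  sorted[1] = CDa$a  (last char: 'a')
  sorted[2] = Da$aC  (last char: 'C')
  sorted[3] = a$aCD  (last char: 'D')
  sorted[4] = aCDa$  (last char: '$')
Last column: aaCD$
Original string S is at sorted index 4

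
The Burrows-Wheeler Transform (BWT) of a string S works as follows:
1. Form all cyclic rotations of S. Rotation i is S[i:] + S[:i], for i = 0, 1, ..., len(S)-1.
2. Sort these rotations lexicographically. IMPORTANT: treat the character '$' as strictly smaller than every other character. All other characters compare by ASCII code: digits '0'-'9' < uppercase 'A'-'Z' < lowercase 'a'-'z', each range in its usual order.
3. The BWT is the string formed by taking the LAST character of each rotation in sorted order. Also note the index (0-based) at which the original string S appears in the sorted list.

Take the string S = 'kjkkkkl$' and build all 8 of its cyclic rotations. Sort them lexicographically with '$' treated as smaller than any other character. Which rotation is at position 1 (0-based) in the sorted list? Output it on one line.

Answer: jkkkkl$k

Derivation:
All 8 rotations (rotation i = S[i:]+S[:i]):
  rot[0] = kjkkkkl$
  rot[1] = jkkkkl$k
  rot[2] = kkkkl$kj
  rot[3] = kkkl$kjk
  rot[4] = kkl$kjkk
  rot[5] = kl$kjkkk
  rot[6] = l$kjkkkk
  rot[7] = $kjkkkkl
Sorted (with $ < everything):
  sorted[0] = $kjkkkkl
  sorted[1] = jkkkkl$k
  sorted[2] = kjkkkkl$
  sorted[3] = kkkkl$kj
  sorted[4] = kkkl$kjk
  sorted[5] = kkl$kjkk
  sorted[6] = kl$kjkkk
  sorted[7] = l$kjkkkk
sorted[1] = jkkkkl$k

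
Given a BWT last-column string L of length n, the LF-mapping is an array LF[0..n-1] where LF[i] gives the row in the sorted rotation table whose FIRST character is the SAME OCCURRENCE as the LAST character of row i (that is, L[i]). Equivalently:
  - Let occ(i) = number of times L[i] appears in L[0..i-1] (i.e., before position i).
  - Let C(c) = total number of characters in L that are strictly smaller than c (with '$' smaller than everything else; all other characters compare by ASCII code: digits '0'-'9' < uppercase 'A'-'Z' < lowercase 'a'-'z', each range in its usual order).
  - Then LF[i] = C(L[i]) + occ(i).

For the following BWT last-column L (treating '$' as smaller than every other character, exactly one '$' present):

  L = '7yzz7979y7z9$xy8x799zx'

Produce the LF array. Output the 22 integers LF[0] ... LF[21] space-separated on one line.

Char counts: '$':1, '7':5, '8':1, '9':5, 'x':3, 'y':3, 'z':4
C (first-col start): C('$')=0, C('7')=1, C('8')=6, C('9')=7, C('x')=12, C('y')=15, C('z')=18
L[0]='7': occ=0, LF[0]=C('7')+0=1+0=1
L[1]='y': occ=0, LF[1]=C('y')+0=15+0=15
L[2]='z': occ=0, LF[2]=C('z')+0=18+0=18
L[3]='z': occ=1, LF[3]=C('z')+1=18+1=19
L[4]='7': occ=1, LF[4]=C('7')+1=1+1=2
L[5]='9': occ=0, LF[5]=C('9')+0=7+0=7
L[6]='7': occ=2, LF[6]=C('7')+2=1+2=3
L[7]='9': occ=1, LF[7]=C('9')+1=7+1=8
L[8]='y': occ=1, LF[8]=C('y')+1=15+1=16
L[9]='7': occ=3, LF[9]=C('7')+3=1+3=4
L[10]='z': occ=2, LF[10]=C('z')+2=18+2=20
L[11]='9': occ=2, LF[11]=C('9')+2=7+2=9
L[12]='$': occ=0, LF[12]=C('$')+0=0+0=0
L[13]='x': occ=0, LF[13]=C('x')+0=12+0=12
L[14]='y': occ=2, LF[14]=C('y')+2=15+2=17
L[15]='8': occ=0, LF[15]=C('8')+0=6+0=6
L[16]='x': occ=1, LF[16]=C('x')+1=12+1=13
L[17]='7': occ=4, LF[17]=C('7')+4=1+4=5
L[18]='9': occ=3, LF[18]=C('9')+3=7+3=10
L[19]='9': occ=4, LF[19]=C('9')+4=7+4=11
L[20]='z': occ=3, LF[20]=C('z')+3=18+3=21
L[21]='x': occ=2, LF[21]=C('x')+2=12+2=14

Answer: 1 15 18 19 2 7 3 8 16 4 20 9 0 12 17 6 13 5 10 11 21 14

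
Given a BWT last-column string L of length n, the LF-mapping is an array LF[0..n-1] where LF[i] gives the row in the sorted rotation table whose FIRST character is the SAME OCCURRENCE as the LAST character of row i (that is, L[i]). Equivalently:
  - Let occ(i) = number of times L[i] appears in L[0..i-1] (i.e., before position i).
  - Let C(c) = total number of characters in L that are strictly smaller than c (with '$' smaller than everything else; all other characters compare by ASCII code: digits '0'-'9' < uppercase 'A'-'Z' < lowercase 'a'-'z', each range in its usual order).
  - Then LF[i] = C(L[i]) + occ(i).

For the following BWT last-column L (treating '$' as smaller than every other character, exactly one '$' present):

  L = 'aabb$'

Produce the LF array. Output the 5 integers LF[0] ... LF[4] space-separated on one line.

Answer: 1 2 3 4 0

Derivation:
Char counts: '$':1, 'a':2, 'b':2
C (first-col start): C('$')=0, C('a')=1, C('b')=3
L[0]='a': occ=0, LF[0]=C('a')+0=1+0=1
L[1]='a': occ=1, LF[1]=C('a')+1=1+1=2
L[2]='b': occ=0, LF[2]=C('b')+0=3+0=3
L[3]='b': occ=1, LF[3]=C('b')+1=3+1=4
L[4]='$': occ=0, LF[4]=C('$')+0=0+0=0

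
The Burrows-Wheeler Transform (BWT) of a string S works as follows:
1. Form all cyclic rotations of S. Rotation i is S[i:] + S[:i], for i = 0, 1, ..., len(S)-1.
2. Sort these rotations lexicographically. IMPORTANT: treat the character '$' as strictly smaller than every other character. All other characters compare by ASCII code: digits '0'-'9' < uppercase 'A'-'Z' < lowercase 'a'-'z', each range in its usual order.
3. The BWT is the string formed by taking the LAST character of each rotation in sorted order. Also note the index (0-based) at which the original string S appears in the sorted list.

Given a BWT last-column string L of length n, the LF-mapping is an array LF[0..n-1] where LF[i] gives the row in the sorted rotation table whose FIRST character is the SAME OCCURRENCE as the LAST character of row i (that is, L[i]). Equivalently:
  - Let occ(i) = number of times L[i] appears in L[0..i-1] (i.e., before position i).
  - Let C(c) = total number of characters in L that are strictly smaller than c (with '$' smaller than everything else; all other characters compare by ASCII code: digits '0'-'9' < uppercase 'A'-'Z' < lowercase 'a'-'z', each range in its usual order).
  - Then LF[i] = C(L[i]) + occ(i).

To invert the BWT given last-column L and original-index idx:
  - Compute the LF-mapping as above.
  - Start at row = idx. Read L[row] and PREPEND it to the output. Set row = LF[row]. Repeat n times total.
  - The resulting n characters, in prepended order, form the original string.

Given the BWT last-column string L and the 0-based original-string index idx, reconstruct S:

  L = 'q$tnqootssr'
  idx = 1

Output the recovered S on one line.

LF mapping: 4 0 9 1 5 2 3 10 7 8 6
Walk LF starting at row 1, prepending L[row]:
  step 1: row=1, L[1]='$', prepend. Next row=LF[1]=0
  step 2: row=0, L[0]='q', prepend. Next row=LF[0]=4
  step 3: row=4, L[4]='q', prepend. Next row=LF[4]=5
  step 4: row=5, L[5]='o', prepend. Next row=LF[5]=2
  step 5: row=2, L[2]='t', prepend. Next row=LF[2]=9
  step 6: row=9, L[9]='s', prepend. Next row=LF[9]=8
  step 7: row=8, L[8]='s', prepend. Next row=LF[8]=7
  step 8: row=7, L[7]='t', prepend. Next row=LF[7]=10
  step 9: row=10, L[10]='r', prepend. Next row=LF[10]=6
  step 10: row=6, L[6]='o', prepend. Next row=LF[6]=3
  step 11: row=3, L[3]='n', prepend. Next row=LF[3]=1
Reversed output: nortsstoqq$

Answer: nortsstoqq$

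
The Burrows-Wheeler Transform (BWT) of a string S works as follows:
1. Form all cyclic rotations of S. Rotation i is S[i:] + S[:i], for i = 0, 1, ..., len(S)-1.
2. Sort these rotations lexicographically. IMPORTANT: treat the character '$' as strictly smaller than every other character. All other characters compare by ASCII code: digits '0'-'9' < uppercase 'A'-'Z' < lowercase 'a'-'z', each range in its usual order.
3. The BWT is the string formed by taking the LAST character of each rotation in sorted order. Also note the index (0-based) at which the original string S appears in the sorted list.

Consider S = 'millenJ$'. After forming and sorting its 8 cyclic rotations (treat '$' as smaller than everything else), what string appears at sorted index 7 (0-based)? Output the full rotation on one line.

Answer: nJ$mille

Derivation:
All 8 rotations (rotation i = S[i:]+S[:i]):
  rot[0] = millenJ$
  rot[1] = illenJ$m
  rot[2] = llenJ$mi
  rot[3] = lenJ$mil
  rot[4] = enJ$mill
  rot[5] = nJ$mille
  rot[6] = J$millen
  rot[7] = $millenJ
Sorted (with $ < everything):
  sorted[0] = $millenJ
  sorted[1] = J$millen
  sorted[2] = enJ$mill
  sorted[3] = illenJ$m
  sorted[4] = lenJ$mil
  sorted[5] = llenJ$mi
  sorted[6] = millenJ$
  sorted[7] = nJ$mille
sorted[7] = nJ$mille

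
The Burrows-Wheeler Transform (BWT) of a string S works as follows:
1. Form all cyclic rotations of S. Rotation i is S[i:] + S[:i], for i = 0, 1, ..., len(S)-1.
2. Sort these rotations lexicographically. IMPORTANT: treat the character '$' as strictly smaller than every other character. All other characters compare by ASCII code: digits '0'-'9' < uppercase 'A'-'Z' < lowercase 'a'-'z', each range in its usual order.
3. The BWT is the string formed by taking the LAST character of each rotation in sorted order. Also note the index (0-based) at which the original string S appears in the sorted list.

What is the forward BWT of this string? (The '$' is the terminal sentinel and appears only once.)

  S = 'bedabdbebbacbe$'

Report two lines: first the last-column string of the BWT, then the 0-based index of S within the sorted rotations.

Answer: edbbeacd$aebbbb
8

Derivation:
All 15 rotations (rotation i = S[i:]+S[:i]):
  rot[0] = bedabdbebbacbe$
  rot[1] = edabdbebbacbe$b
  rot[2] = dabdbebbacbe$be
  rot[3] = abdbebbacbe$bed
  rot[4] = bdbebbacbe$beda
  rot[5] = dbebbacbe$bedab
  rot[6] = bebbacbe$bedabd
  rot[7] = ebbacbe$bedabdb
  rot[8] = bbacbe$bedabdbe
  rot[9] = bacbe$bedabdbeb
  rot[10] = acbe$bedabdbebb
  rot[11] = cbe$bedabdbebba
  rot[12] = be$bedabdbebbac
  rot[13] = e$bedabdbebbacb
  rot[14] = $bedabdbebbacbe
Sorted (with $ < everything):
  sorted[0] = $bedabdbebbacbe  (last char: 'e')
  sorted[1] = abdbebbacbe$bed  (last char: 'd')
  sorted[2] = acbe$bedabdbebb  (last char: 'b')
  sorted[3] = bacbe$bedabdbeb  (last char: 'b')
  sorted[4] = bbacbe$bedabdbe  (last char: 'e')
  sorted[5] = bdbebbacbe$beda  (last char: 'a')
  sorted[6] = be$bedabdbebbac  (last char: 'c')
  sorted[7] = bebbacbe$bedabd  (last char: 'd')
  sorted[8] = bedabdbebbacbe$  (last char: '$')
  sorted[9] = cbe$bedabdbebba  (last char: 'a')
  sorted[10] = dabdbebbacbe$be  (last char: 'e')
  sorted[11] = dbebbacbe$bedab  (last char: 'b')
  sorted[12] = e$bedabdbebbacb  (last char: 'b')
  sorted[13] = ebbacbe$bedabdb  (last char: 'b')
  sorted[14] = edabdbebbacbe$b  (last char: 'b')
Last column: edbbeacd$aebbbb
Original string S is at sorted index 8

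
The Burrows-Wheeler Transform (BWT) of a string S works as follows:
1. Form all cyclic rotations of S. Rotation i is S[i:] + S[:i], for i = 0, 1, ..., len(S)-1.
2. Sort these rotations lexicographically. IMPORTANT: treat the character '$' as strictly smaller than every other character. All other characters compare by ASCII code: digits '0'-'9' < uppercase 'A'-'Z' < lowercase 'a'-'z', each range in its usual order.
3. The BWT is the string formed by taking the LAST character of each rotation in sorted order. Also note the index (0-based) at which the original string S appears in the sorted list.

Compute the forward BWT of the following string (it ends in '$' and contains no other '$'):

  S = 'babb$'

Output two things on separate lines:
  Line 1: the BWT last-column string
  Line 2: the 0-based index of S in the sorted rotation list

All 5 rotations (rotation i = S[i:]+S[:i]):
  rot[0] = babb$
  rot[1] = abb$b
  rot[2] = bb$ba
  rot[3] = b$bab
  rot[4] = $babb
Sorted (with $ < everything):
  sorted[0] = $babb  (last char: 'b')
  sorted[1] = abb$b  (last char: 'b')
  sorted[2] = b$bab  (last char: 'b')
  sorted[3] = babb$  (last char: '$')
  sorted[4] = bb$ba  (last char: 'a')
Last column: bbb$a
Original string S is at sorted index 3

Answer: bbb$a
3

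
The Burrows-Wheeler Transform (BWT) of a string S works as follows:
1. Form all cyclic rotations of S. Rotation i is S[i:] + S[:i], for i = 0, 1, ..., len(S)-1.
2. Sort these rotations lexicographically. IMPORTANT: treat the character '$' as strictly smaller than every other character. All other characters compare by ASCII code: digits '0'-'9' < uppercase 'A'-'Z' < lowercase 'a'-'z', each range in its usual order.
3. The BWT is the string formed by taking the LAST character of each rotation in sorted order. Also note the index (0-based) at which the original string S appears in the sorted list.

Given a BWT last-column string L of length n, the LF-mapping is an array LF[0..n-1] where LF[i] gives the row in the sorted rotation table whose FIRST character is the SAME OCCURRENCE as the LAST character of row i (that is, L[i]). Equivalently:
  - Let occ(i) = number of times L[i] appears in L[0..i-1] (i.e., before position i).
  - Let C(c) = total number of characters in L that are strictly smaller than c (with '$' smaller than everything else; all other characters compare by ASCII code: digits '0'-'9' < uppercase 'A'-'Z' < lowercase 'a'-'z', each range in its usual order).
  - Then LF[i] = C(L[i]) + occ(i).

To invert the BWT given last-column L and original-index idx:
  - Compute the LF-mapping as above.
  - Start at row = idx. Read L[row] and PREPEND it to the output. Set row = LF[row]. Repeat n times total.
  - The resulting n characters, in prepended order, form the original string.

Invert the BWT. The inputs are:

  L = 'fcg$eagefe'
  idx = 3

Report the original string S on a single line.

Answer: eefgcaegf$

Derivation:
LF mapping: 6 2 8 0 3 1 9 4 7 5
Walk LF starting at row 3, prepending L[row]:
  step 1: row=3, L[3]='$', prepend. Next row=LF[3]=0
  step 2: row=0, L[0]='f', prepend. Next row=LF[0]=6
  step 3: row=6, L[6]='g', prepend. Next row=LF[6]=9
  step 4: row=9, L[9]='e', prepend. Next row=LF[9]=5
  step 5: row=5, L[5]='a', prepend. Next row=LF[5]=1
  step 6: row=1, L[1]='c', prepend. Next row=LF[1]=2
  step 7: row=2, L[2]='g', prepend. Next row=LF[2]=8
  step 8: row=8, L[8]='f', prepend. Next row=LF[8]=7
  step 9: row=7, L[7]='e', prepend. Next row=LF[7]=4
  step 10: row=4, L[4]='e', prepend. Next row=LF[4]=3
Reversed output: eefgcaegf$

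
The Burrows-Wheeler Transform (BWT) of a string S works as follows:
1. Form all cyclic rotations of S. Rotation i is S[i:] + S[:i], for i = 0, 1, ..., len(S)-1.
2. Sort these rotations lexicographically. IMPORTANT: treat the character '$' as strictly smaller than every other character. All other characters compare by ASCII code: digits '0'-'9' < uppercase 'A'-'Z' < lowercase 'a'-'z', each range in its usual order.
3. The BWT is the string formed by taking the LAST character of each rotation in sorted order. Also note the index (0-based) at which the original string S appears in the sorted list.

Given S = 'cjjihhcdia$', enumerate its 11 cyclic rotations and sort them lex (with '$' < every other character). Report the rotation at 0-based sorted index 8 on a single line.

Answer: ihhcdia$cjj

Derivation:
All 11 rotations (rotation i = S[i:]+S[:i]):
  rot[0] = cjjihhcdia$
  rot[1] = jjihhcdia$c
  rot[2] = jihhcdia$cj
  rot[3] = ihhcdia$cjj
  rot[4] = hhcdia$cjji
  rot[5] = hcdia$cjjih
  rot[6] = cdia$cjjihh
  rot[7] = dia$cjjihhc
  rot[8] = ia$cjjihhcd
  rot[9] = a$cjjihhcdi
  rot[10] = $cjjihhcdia
Sorted (with $ < everything):
  sorted[0] = $cjjihhcdia
  sorted[1] = a$cjjihhcdi
  sorted[2] = cdia$cjjihh
  sorted[3] = cjjihhcdia$
  sorted[4] = dia$cjjihhc
  sorted[5] = hcdia$cjjih
  sorted[6] = hhcdia$cjji
  sorted[7] = ia$cjjihhcd
  sorted[8] = ihhcdia$cjj
  sorted[9] = jihhcdia$cj
  sorted[10] = jjihhcdia$c
sorted[8] = ihhcdia$cjj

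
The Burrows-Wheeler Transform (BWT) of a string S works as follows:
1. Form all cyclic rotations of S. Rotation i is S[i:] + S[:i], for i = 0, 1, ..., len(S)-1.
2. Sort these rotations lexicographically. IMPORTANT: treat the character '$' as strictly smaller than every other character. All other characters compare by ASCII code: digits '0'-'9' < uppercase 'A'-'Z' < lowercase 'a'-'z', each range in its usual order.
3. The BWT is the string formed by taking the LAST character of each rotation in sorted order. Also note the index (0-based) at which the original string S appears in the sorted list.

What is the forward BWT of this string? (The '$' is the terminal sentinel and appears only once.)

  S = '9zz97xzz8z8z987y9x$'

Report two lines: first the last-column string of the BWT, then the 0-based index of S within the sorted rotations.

All 19 rotations (rotation i = S[i:]+S[:i]):
  rot[0] = 9zz97xzz8z8z987y9x$
  rot[1] = zz97xzz8z8z987y9x$9
  rot[2] = z97xzz8z8z987y9x$9z
  rot[3] = 97xzz8z8z987y9x$9zz
  rot[4] = 7xzz8z8z987y9x$9zz9
  rot[5] = xzz8z8z987y9x$9zz97
  rot[6] = zz8z8z987y9x$9zz97x
  rot[7] = z8z8z987y9x$9zz97xz
  rot[8] = 8z8z987y9x$9zz97xzz
  rot[9] = z8z987y9x$9zz97xzz8
  rot[10] = 8z987y9x$9zz97xzz8z
  rot[11] = z987y9x$9zz97xzz8z8
  rot[12] = 987y9x$9zz97xzz8z8z
  rot[13] = 87y9x$9zz97xzz8z8z9
  rot[14] = 7y9x$9zz97xzz8z8z98
  rot[15] = y9x$9zz97xzz8z8z987
  rot[16] = 9x$9zz97xzz8z8z987y
  rot[17] = x$9zz97xzz8z8z987y9
  rot[18] = $9zz97xzz8z8z987y9x
Sorted (with $ < everything):
  sorted[0] = $9zz97xzz8z8z987y9x  (last char: 'x')
  sorted[1] = 7xzz8z8z987y9x$9zz9  (last char: '9')
  sorted[2] = 7y9x$9zz97xzz8z8z98  (last char: '8')
  sorted[3] = 87y9x$9zz97xzz8z8z9  (last char: '9')
  sorted[4] = 8z8z987y9x$9zz97xzz  (last char: 'z')
  sorted[5] = 8z987y9x$9zz97xzz8z  (last char: 'z')
  sorted[6] = 97xzz8z8z987y9x$9zz  (last char: 'z')
  sorted[7] = 987y9x$9zz97xzz8z8z  (last char: 'z')
  sorted[8] = 9x$9zz97xzz8z8z987y  (last char: 'y')
  sorted[9] = 9zz97xzz8z8z987y9x$  (last char: '$')
  sorted[10] = x$9zz97xzz8z8z987y9  (last char: '9')
  sorted[11] = xzz8z8z987y9x$9zz97  (last char: '7')
  sorted[12] = y9x$9zz97xzz8z8z987  (last char: '7')
  sorted[13] = z8z8z987y9x$9zz97xz  (last char: 'z')
  sorted[14] = z8z987y9x$9zz97xzz8  (last char: '8')
  sorted[15] = z97xzz8z8z987y9x$9z  (last char: 'z')
  sorted[16] = z987y9x$9zz97xzz8z8  (last char: '8')
  sorted[17] = zz8z8z987y9x$9zz97x  (last char: 'x')
  sorted[18] = zz97xzz8z8z987y9x$9  (last char: '9')
Last column: x989zzzzy$977z8z8x9
Original string S is at sorted index 9

Answer: x989zzzzy$977z8z8x9
9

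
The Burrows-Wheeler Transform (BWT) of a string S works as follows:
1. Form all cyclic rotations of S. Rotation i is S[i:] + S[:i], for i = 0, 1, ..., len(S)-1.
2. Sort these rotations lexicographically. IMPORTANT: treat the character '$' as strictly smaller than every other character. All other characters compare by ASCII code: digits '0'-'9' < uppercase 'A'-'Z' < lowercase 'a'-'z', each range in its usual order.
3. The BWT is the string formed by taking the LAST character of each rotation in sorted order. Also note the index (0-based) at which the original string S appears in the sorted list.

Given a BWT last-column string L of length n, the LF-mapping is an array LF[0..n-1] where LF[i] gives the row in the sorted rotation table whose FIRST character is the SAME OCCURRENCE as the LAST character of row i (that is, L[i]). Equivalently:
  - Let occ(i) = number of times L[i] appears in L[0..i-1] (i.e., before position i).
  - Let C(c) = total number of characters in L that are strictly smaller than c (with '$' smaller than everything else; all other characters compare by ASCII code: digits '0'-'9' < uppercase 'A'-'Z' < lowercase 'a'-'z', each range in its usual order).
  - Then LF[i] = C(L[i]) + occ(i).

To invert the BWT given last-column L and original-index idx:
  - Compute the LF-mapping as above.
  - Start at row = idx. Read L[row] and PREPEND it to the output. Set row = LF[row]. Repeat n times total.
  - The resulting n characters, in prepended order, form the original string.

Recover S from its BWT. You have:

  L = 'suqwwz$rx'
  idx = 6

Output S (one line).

LF mapping: 3 4 1 5 6 8 0 2 7
Walk LF starting at row 6, prepending L[row]:
  step 1: row=6, L[6]='$', prepend. Next row=LF[6]=0
  step 2: row=0, L[0]='s', prepend. Next row=LF[0]=3
  step 3: row=3, L[3]='w', prepend. Next row=LF[3]=5
  step 4: row=5, L[5]='z', prepend. Next row=LF[5]=8
  step 5: row=8, L[8]='x', prepend. Next row=LF[8]=7
  step 6: row=7, L[7]='r', prepend. Next row=LF[7]=2
  step 7: row=2, L[2]='q', prepend. Next row=LF[2]=1
  step 8: row=1, L[1]='u', prepend. Next row=LF[1]=4
  step 9: row=4, L[4]='w', prepend. Next row=LF[4]=6
Reversed output: wuqrxzws$

Answer: wuqrxzws$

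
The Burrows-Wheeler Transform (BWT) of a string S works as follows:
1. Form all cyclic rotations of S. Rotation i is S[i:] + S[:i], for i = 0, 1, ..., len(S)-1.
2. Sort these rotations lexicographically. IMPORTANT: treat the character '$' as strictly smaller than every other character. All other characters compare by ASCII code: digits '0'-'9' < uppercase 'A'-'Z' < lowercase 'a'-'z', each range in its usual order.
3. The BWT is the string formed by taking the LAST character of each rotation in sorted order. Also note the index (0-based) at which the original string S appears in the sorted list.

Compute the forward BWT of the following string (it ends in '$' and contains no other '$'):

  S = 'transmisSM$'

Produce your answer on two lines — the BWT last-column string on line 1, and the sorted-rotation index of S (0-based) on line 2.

Answer: MSsrmsatin$
10

Derivation:
All 11 rotations (rotation i = S[i:]+S[:i]):
  rot[0] = transmisSM$
  rot[1] = ransmisSM$t
  rot[2] = ansmisSM$tr
  rot[3] = nsmisSM$tra
  rot[4] = smisSM$tran
  rot[5] = misSM$trans
  rot[6] = isSM$transm
  rot[7] = sSM$transmi
  rot[8] = SM$transmis
  rot[9] = M$transmisS
  rot[10] = $transmisSM
Sorted (with $ < everything):
  sorted[0] = $transmisSM  (last char: 'M')
  sorted[1] = M$transmisS  (last char: 'S')
  sorted[2] = SM$transmis  (last char: 's')
  sorted[3] = ansmisSM$tr  (last char: 'r')
  sorted[4] = isSM$transm  (last char: 'm')
  sorted[5] = misSM$trans  (last char: 's')
  sorted[6] = nsmisSM$tra  (last char: 'a')
  sorted[7] = ransmisSM$t  (last char: 't')
  sorted[8] = sSM$transmi  (last char: 'i')
  sorted[9] = smisSM$tran  (last char: 'n')
  sorted[10] = transmisSM$  (last char: '$')
Last column: MSsrmsatin$
Original string S is at sorted index 10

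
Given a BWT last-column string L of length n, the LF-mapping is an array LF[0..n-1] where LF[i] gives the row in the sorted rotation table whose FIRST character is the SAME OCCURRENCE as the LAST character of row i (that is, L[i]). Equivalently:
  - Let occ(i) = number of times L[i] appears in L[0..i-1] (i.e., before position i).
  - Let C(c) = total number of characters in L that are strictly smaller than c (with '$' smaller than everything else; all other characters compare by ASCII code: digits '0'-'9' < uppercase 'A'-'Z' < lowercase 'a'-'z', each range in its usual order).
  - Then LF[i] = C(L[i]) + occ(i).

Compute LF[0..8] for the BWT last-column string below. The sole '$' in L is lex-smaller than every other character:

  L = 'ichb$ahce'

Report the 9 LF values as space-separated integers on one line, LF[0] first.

Answer: 8 3 6 2 0 1 7 4 5

Derivation:
Char counts: '$':1, 'a':1, 'b':1, 'c':2, 'e':1, 'h':2, 'i':1
C (first-col start): C('$')=0, C('a')=1, C('b')=2, C('c')=3, C('e')=5, C('h')=6, C('i')=8
L[0]='i': occ=0, LF[0]=C('i')+0=8+0=8
L[1]='c': occ=0, LF[1]=C('c')+0=3+0=3
L[2]='h': occ=0, LF[2]=C('h')+0=6+0=6
L[3]='b': occ=0, LF[3]=C('b')+0=2+0=2
L[4]='$': occ=0, LF[4]=C('$')+0=0+0=0
L[5]='a': occ=0, LF[5]=C('a')+0=1+0=1
L[6]='h': occ=1, LF[6]=C('h')+1=6+1=7
L[7]='c': occ=1, LF[7]=C('c')+1=3+1=4
L[8]='e': occ=0, LF[8]=C('e')+0=5+0=5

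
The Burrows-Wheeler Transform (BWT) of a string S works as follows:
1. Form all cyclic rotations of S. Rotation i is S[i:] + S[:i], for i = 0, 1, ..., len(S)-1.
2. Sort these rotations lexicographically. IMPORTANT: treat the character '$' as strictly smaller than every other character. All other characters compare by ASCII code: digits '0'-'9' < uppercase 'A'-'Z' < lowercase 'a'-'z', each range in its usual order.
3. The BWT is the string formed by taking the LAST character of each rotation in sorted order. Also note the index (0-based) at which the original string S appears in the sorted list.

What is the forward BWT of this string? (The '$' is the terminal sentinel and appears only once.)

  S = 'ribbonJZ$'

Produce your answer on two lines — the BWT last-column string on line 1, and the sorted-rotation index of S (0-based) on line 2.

All 9 rotations (rotation i = S[i:]+S[:i]):
  rot[0] = ribbonJZ$
  rot[1] = ibbonJZ$r
  rot[2] = bbonJZ$ri
  rot[3] = bonJZ$rib
  rot[4] = onJZ$ribb
  rot[5] = nJZ$ribbo
  rot[6] = JZ$ribbon
  rot[7] = Z$ribbonJ
  rot[8] = $ribbonJZ
Sorted (with $ < everything):
  sorted[0] = $ribbonJZ  (last char: 'Z')
  sorted[1] = JZ$ribbon  (last char: 'n')
  sorted[2] = Z$ribbonJ  (last char: 'J')
  sorted[3] = bbonJZ$ri  (last char: 'i')
  sorted[4] = bonJZ$rib  (last char: 'b')
  sorted[5] = ibbonJZ$r  (last char: 'r')
  sorted[6] = nJZ$ribbo  (last char: 'o')
  sorted[7] = onJZ$ribb  (last char: 'b')
  sorted[8] = ribbonJZ$  (last char: '$')
Last column: ZnJibrob$
Original string S is at sorted index 8

Answer: ZnJibrob$
8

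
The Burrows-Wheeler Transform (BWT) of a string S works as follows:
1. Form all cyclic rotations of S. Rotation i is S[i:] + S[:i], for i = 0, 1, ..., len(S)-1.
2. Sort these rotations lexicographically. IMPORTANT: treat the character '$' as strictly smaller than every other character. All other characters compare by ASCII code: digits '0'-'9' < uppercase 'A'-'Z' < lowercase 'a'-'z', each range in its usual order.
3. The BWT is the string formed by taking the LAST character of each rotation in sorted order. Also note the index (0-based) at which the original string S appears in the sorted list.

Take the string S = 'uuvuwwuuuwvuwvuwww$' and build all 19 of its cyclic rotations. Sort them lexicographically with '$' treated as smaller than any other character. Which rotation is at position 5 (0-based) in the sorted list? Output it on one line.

Answer: uwvuwvuwww$uuvuwwuu

Derivation:
All 19 rotations (rotation i = S[i:]+S[:i]):
  rot[0] = uuvuwwuuuwvuwvuwww$
  rot[1] = uvuwwuuuwvuwvuwww$u
  rot[2] = vuwwuuuwvuwvuwww$uu
  rot[3] = uwwuuuwvuwvuwww$uuv
  rot[4] = wwuuuwvuwvuwww$uuvu
  rot[5] = wuuuwvuwvuwww$uuvuw
  rot[6] = uuuwvuwvuwww$uuvuww
  rot[7] = uuwvuwvuwww$uuvuwwu
  rot[8] = uwvuwvuwww$uuvuwwuu
  rot[9] = wvuwvuwww$uuvuwwuuu
  rot[10] = vuwvuwww$uuvuwwuuuw
  rot[11] = uwvuwww$uuvuwwuuuwv
  rot[12] = wvuwww$uuvuwwuuuwvu
  rot[13] = vuwww$uuvuwwuuuwvuw
  rot[14] = uwww$uuvuwwuuuwvuwv
  rot[15] = www$uuvuwwuuuwvuwvu
  rot[16] = ww$uuvuwwuuuwvuwvuw
  rot[17] = w$uuvuwwuuuwvuwvuww
  rot[18] = $uuvuwwuuuwvuwvuwww
Sorted (with $ < everything):
  sorted[0] = $uuvuwwuuuwvuwvuwww
  sorted[1] = uuuwvuwvuwww$uuvuww
  sorted[2] = uuvuwwuuuwvuwvuwww$
  sorted[3] = uuwvuwvuwww$uuvuwwu
  sorted[4] = uvuwwuuuwvuwvuwww$u
  sorted[5] = uwvuwvuwww$uuvuwwuu
  sorted[6] = uwvuwww$uuvuwwuuuwv
  sorted[7] = uwwuuuwvuwvuwww$uuv
  sorted[8] = uwww$uuvuwwuuuwvuwv
  sorted[9] = vuwvuwww$uuvuwwuuuw
  sorted[10] = vuwwuuuwvuwvuwww$uu
  sorted[11] = vuwww$uuvuwwuuuwvuw
  sorted[12] = w$uuvuwwuuuwvuwvuww
  sorted[13] = wuuuwvuwvuwww$uuvuw
  sorted[14] = wvuwvuwww$uuvuwwuuu
  sorted[15] = wvuwww$uuvuwwuuuwvu
  sorted[16] = ww$uuvuwwuuuwvuwvuw
  sorted[17] = wwuuuwvuwvuwww$uuvu
  sorted[18] = www$uuvuwwuuuwvuwvu
sorted[5] = uwvuwvuwww$uuvuwwuu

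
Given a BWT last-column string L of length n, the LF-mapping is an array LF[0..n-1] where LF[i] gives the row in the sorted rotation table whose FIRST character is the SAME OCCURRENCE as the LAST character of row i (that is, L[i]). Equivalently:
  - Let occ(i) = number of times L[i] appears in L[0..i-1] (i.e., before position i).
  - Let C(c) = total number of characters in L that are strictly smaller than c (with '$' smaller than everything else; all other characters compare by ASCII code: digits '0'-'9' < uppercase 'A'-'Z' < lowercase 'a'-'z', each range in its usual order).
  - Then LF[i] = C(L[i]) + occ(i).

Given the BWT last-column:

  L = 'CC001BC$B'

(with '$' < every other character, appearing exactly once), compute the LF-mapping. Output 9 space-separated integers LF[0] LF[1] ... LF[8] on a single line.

Answer: 6 7 1 2 3 4 8 0 5

Derivation:
Char counts: '$':1, '0':2, '1':1, 'B':2, 'C':3
C (first-col start): C('$')=0, C('0')=1, C('1')=3, C('B')=4, C('C')=6
L[0]='C': occ=0, LF[0]=C('C')+0=6+0=6
L[1]='C': occ=1, LF[1]=C('C')+1=6+1=7
L[2]='0': occ=0, LF[2]=C('0')+0=1+0=1
L[3]='0': occ=1, LF[3]=C('0')+1=1+1=2
L[4]='1': occ=0, LF[4]=C('1')+0=3+0=3
L[5]='B': occ=0, LF[5]=C('B')+0=4+0=4
L[6]='C': occ=2, LF[6]=C('C')+2=6+2=8
L[7]='$': occ=0, LF[7]=C('$')+0=0+0=0
L[8]='B': occ=1, LF[8]=C('B')+1=4+1=5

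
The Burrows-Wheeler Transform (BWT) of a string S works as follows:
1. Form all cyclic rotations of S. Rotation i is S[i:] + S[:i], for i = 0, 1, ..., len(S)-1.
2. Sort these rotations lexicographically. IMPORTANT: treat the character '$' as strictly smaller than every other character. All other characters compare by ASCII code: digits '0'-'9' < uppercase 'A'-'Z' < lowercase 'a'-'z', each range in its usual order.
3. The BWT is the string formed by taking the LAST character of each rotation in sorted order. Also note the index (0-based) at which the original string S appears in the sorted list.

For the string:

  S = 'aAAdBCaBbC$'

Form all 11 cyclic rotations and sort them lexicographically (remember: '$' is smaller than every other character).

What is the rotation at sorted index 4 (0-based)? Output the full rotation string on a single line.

All 11 rotations (rotation i = S[i:]+S[:i]):
  rot[0] = aAAdBCaBbC$
  rot[1] = AAdBCaBbC$a
  rot[2] = AdBCaBbC$aA
  rot[3] = dBCaBbC$aAA
  rot[4] = BCaBbC$aAAd
  rot[5] = CaBbC$aAAdB
  rot[6] = aBbC$aAAdBC
  rot[7] = BbC$aAAdBCa
  rot[8] = bC$aAAdBCaB
  rot[9] = C$aAAdBCaBb
  rot[10] = $aAAdBCaBbC
Sorted (with $ < everything):
  sorted[0] = $aAAdBCaBbC
  sorted[1] = AAdBCaBbC$a
  sorted[2] = AdBCaBbC$aA
  sorted[3] = BCaBbC$aAAd
  sorted[4] = BbC$aAAdBCa
  sorted[5] = C$aAAdBCaBb
  sorted[6] = CaBbC$aAAdB
  sorted[7] = aAAdBCaBbC$
  sorted[8] = aBbC$aAAdBC
  sorted[9] = bC$aAAdBCaB
  sorted[10] = dBCaBbC$aAA
sorted[4] = BbC$aAAdBCa

Answer: BbC$aAAdBCa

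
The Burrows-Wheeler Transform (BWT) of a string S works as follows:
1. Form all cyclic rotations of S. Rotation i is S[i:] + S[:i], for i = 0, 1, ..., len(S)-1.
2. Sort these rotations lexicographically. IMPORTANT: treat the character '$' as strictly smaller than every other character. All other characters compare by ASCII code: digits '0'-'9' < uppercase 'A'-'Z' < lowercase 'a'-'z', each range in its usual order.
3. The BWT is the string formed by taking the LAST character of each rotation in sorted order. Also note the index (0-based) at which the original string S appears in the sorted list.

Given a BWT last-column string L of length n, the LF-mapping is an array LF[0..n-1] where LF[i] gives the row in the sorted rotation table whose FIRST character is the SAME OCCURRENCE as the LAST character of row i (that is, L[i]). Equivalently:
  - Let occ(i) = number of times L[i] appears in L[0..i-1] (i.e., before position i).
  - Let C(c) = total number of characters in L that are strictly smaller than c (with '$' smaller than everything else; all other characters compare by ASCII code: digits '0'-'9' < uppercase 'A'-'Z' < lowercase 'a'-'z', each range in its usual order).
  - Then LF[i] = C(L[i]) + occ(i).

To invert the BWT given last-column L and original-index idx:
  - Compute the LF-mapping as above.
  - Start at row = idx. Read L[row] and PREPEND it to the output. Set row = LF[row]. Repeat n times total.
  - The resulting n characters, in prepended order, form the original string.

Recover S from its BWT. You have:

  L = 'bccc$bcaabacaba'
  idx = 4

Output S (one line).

LF mapping: 6 10 11 12 0 7 13 1 2 8 3 14 4 9 5
Walk LF starting at row 4, prepending L[row]:
  step 1: row=4, L[4]='$', prepend. Next row=LF[4]=0
  step 2: row=0, L[0]='b', prepend. Next row=LF[0]=6
  step 3: row=6, L[6]='c', prepend. Next row=LF[6]=13
  step 4: row=13, L[13]='b', prepend. Next row=LF[13]=9
  step 5: row=9, L[9]='b', prepend. Next row=LF[9]=8
  step 6: row=8, L[8]='a', prepend. Next row=LF[8]=2
  step 7: row=2, L[2]='c', prepend. Next row=LF[2]=11
  step 8: row=11, L[11]='c', prepend. Next row=LF[11]=14
  step 9: row=14, L[14]='a', prepend. Next row=LF[14]=5
  step 10: row=5, L[5]='b', prepend. Next row=LF[5]=7
  step 11: row=7, L[7]='a', prepend. Next row=LF[7]=1
  step 12: row=1, L[1]='c', prepend. Next row=LF[1]=10
  step 13: row=10, L[10]='a', prepend. Next row=LF[10]=3
  step 14: row=3, L[3]='c', prepend. Next row=LF[3]=12
  step 15: row=12, L[12]='a', prepend. Next row=LF[12]=4
Reversed output: acacabaccabbcb$

Answer: acacabaccabbcb$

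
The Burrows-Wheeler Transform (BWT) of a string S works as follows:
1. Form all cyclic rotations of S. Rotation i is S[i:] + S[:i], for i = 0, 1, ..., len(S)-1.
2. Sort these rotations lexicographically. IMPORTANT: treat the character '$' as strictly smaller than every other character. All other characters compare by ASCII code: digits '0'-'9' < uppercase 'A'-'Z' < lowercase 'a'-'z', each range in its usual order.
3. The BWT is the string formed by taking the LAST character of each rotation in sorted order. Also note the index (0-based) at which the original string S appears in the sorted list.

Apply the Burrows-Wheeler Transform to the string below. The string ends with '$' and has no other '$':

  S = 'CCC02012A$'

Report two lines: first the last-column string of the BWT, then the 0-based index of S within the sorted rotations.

All 10 rotations (rotation i = S[i:]+S[:i]):
  rot[0] = CCC02012A$
  rot[1] = CC02012A$C
  rot[2] = C02012A$CC
  rot[3] = 02012A$CCC
  rot[4] = 2012A$CCC0
  rot[5] = 012A$CCC02
  rot[6] = 12A$CCC020
  rot[7] = 2A$CCC0201
  rot[8] = A$CCC02012
  rot[9] = $CCC02012A
Sorted (with $ < everything):
  sorted[0] = $CCC02012A  (last char: 'A')
  sorted[1] = 012A$CCC02  (last char: '2')
  sorted[2] = 02012A$CCC  (last char: 'C')
  sorted[3] = 12A$CCC020  (last char: '0')
  sorted[4] = 2012A$CCC0  (last char: '0')
  sorted[5] = 2A$CCC0201  (last char: '1')
  sorted[6] = A$CCC02012  (last char: '2')
  sorted[7] = C02012A$CC  (last char: 'C')
  sorted[8] = CC02012A$C  (last char: 'C')
  sorted[9] = CCC02012A$  (last char: '$')
Last column: A2C0012CC$
Original string S is at sorted index 9

Answer: A2C0012CC$
9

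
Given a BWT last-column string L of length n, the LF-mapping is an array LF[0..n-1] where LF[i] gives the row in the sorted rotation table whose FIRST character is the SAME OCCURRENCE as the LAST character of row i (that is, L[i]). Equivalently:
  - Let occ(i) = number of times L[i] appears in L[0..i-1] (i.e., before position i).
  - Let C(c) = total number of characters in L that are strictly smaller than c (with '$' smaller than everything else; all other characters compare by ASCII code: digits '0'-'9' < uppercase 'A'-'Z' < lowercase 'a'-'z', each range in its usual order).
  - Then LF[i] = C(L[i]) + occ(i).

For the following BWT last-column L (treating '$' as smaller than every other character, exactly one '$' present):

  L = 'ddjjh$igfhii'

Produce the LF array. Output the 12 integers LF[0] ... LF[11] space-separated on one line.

Char counts: '$':1, 'd':2, 'f':1, 'g':1, 'h':2, 'i':3, 'j':2
C (first-col start): C('$')=0, C('d')=1, C('f')=3, C('g')=4, C('h')=5, C('i')=7, C('j')=10
L[0]='d': occ=0, LF[0]=C('d')+0=1+0=1
L[1]='d': occ=1, LF[1]=C('d')+1=1+1=2
L[2]='j': occ=0, LF[2]=C('j')+0=10+0=10
L[3]='j': occ=1, LF[3]=C('j')+1=10+1=11
L[4]='h': occ=0, LF[4]=C('h')+0=5+0=5
L[5]='$': occ=0, LF[5]=C('$')+0=0+0=0
L[6]='i': occ=0, LF[6]=C('i')+0=7+0=7
L[7]='g': occ=0, LF[7]=C('g')+0=4+0=4
L[8]='f': occ=0, LF[8]=C('f')+0=3+0=3
L[9]='h': occ=1, LF[9]=C('h')+1=5+1=6
L[10]='i': occ=1, LF[10]=C('i')+1=7+1=8
L[11]='i': occ=2, LF[11]=C('i')+2=7+2=9

Answer: 1 2 10 11 5 0 7 4 3 6 8 9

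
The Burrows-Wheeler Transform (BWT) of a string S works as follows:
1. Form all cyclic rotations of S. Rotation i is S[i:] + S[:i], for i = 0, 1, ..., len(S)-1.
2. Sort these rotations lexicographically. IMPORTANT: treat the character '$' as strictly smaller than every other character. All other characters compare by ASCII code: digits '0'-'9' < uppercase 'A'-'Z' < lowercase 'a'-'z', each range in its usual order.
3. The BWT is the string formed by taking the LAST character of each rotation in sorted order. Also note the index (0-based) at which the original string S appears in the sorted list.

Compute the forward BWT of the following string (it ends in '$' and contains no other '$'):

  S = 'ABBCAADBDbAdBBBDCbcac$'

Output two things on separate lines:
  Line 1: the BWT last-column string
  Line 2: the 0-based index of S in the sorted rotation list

All 22 rotations (rotation i = S[i:]+S[:i]):
  rot[0] = ABBCAADBDbAdBBBDCbcac$
  rot[1] = BBCAADBDbAdBBBDCbcac$A
  rot[2] = BCAADBDbAdBBBDCbcac$AB
  rot[3] = CAADBDbAdBBBDCbcac$ABB
  rot[4] = AADBDbAdBBBDCbcac$ABBC
  rot[5] = ADBDbAdBBBDCbcac$ABBCA
  rot[6] = DBDbAdBBBDCbcac$ABBCAA
  rot[7] = BDbAdBBBDCbcac$ABBCAAD
  rot[8] = DbAdBBBDCbcac$ABBCAADB
  rot[9] = bAdBBBDCbcac$ABBCAADBD
  rot[10] = AdBBBDCbcac$ABBCAADBDb
  rot[11] = dBBBDCbcac$ABBCAADBDbA
  rot[12] = BBBDCbcac$ABBCAADBDbAd
  rot[13] = BBDCbcac$ABBCAADBDbAdB
  rot[14] = BDCbcac$ABBCAADBDbAdBB
  rot[15] = DCbcac$ABBCAADBDbAdBBB
  rot[16] = Cbcac$ABBCAADBDbAdBBBD
  rot[17] = bcac$ABBCAADBDbAdBBBDC
  rot[18] = cac$ABBCAADBDbAdBBBDCb
  rot[19] = ac$ABBCAADBDbAdBBBDCbc
  rot[20] = c$ABBCAADBDbAdBBBDCbca
  rot[21] = $ABBCAADBDbAdBBBDCbcac
Sorted (with $ < everything):
  sorted[0] = $ABBCAADBDbAdBBBDCbcac  (last char: 'c')
  sorted[1] = AADBDbAdBBBDCbcac$ABBC  (last char: 'C')
  sorted[2] = ABBCAADBDbAdBBBDCbcac$  (last char: '$')
  sorted[3] = ADBDbAdBBBDCbcac$ABBCA  (last char: 'A')
  sorted[4] = AdBBBDCbcac$ABBCAADBDb  (last char: 'b')
  sorted[5] = BBBDCbcac$ABBCAADBDbAd  (last char: 'd')
  sorted[6] = BBCAADBDbAdBBBDCbcac$A  (last char: 'A')
  sorted[7] = BBDCbcac$ABBCAADBDbAdB  (last char: 'B')
  sorted[8] = BCAADBDbAdBBBDCbcac$AB  (last char: 'B')
  sorted[9] = BDCbcac$ABBCAADBDbAdBB  (last char: 'B')
  sorted[10] = BDbAdBBBDCbcac$ABBCAAD  (last char: 'D')
  sorted[11] = CAADBDbAdBBBDCbcac$ABB  (last char: 'B')
  sorted[12] = Cbcac$ABBCAADBDbAdBBBD  (last char: 'D')
  sorted[13] = DBDbAdBBBDCbcac$ABBCAA  (last char: 'A')
  sorted[14] = DCbcac$ABBCAADBDbAdBBB  (last char: 'B')
  sorted[15] = DbAdBBBDCbcac$ABBCAADB  (last char: 'B')
  sorted[16] = ac$ABBCAADBDbAdBBBDCbc  (last char: 'c')
  sorted[17] = bAdBBBDCbcac$ABBCAADBD  (last char: 'D')
  sorted[18] = bcac$ABBCAADBDbAdBBBDC  (last char: 'C')
  sorted[19] = c$ABBCAADBDbAdBBBDCbca  (last char: 'a')
  sorted[20] = cac$ABBCAADBDbAdBBBDCb  (last char: 'b')
  sorted[21] = dBBBDCbcac$ABBCAADBDbA  (last char: 'A')
Last column: cC$AbdABBBDBDABBcDCabA
Original string S is at sorted index 2

Answer: cC$AbdABBBDBDABBcDCabA
2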